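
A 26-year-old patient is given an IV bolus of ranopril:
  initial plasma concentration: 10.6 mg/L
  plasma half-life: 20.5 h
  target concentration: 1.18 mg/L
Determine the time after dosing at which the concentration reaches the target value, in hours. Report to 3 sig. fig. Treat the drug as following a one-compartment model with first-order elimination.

64.9 h

k = ln2 / t½ = 0.693147 / 20.5 = 0.03381 h⁻¹
t = ln(C₀ / C) / k = ln(10.60 / 1.18) / 0.03381
  = ln(8.983) / 0.03381 = 2.195 / 0.03381 = 64.92 h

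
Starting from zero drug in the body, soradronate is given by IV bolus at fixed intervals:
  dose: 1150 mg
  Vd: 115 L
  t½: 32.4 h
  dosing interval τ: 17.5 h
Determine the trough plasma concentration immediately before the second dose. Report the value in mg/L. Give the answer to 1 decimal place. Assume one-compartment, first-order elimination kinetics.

6.9 mg/L

C₀ per dose = Dose / Vd = 1150 / 115 = 10.00 mg/L
k = ln2 / t½ = 0.693147 / 32.4 = 0.02139 h⁻¹
Fraction remaining after one interval: r = e^(−kτ) = e^(−0.02139 × 17.5) = 0.6878
Before dose 2, 1 dose has been given (aged 1τ).
C_trough = C₀ × r = 10.00 × 0.6878 = 6.878 mg/L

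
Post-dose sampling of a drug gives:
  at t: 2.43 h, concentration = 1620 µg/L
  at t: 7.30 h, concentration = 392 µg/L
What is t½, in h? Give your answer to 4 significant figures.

2.379 h

k = ln(C₁/C₂) / (t₂ − t₁) = ln(1620/392) / (7.30 − 2.43)
  = 1.419 / 4.870 = 0.2914 h⁻¹
t½ = ln2 / k = 0.693147 / 0.2914 = 2.379 h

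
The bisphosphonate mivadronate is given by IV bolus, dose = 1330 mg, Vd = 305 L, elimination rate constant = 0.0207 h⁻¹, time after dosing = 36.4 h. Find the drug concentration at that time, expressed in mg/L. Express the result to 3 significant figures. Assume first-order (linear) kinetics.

2.05 mg/L

C₀ = Dose / Vd = 1330 / 305 = 4.361 mg/L
C = C₀ · e^(−k·t) = 4.361 × e^(−0.02070 × 36.4)
  = 4.361 × 0.4707 = 2.053 mg/L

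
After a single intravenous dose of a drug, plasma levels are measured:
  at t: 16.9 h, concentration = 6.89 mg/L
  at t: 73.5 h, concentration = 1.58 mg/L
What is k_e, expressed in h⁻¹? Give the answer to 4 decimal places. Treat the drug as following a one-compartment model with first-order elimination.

k = ln(C₁/C₂) / (t₂ − t₁) = ln(6.89/1.58) / (73.5 − 16.9)
  = 1.473 / 56.60 = 0.02602 h⁻¹

0.0260 h⁻¹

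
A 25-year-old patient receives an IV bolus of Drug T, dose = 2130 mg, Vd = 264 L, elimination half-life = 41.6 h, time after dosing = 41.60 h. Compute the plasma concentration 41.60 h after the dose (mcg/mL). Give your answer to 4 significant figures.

C₀ = Dose / Vd = 2130 / 264 = 8.068 mg/L
k = ln2 / t½ = 0.693147 / 41.6 = 0.01666 h⁻¹
t / t½ = 41.60 / 41.6 = 1 half-lives
C = C₀ × (1/2)^1 = 8.068 × 0.5000 = 4.034 mg/L
(4.034 mg/L = 4.034 mcg/mL)

4.034 mcg/mL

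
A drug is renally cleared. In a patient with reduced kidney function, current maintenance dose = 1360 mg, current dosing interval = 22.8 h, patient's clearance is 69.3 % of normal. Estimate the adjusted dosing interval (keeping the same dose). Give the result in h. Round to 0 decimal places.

To keep the same average steady-state level, dosing rate must scale with clearance.
CL ratio = 69.3 / 100 = 0.6930
New interval (same dose) = 22.8 / 0.6930 = 32.90 h

33 h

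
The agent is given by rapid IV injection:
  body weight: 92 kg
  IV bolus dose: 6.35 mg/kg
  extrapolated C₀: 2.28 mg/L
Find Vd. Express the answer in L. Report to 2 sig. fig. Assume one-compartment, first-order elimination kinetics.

260 L

Dose = 6.35 × 92 = 584.2 mg
Vd = Dose / C₀ = 584.2 / 2.28 = 256.2 L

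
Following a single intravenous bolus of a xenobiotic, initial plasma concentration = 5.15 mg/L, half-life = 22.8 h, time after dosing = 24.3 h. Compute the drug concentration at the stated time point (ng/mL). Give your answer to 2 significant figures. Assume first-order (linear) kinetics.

k = ln2 / t½ = 0.693147 / 22.8 = 0.03040 h⁻¹
C = C₀ · e^(−k·t) = 5.150 × e^(−0.03040 × 24.3)
  = 5.150 × 0.4777 = 2.460 mg/L
Convert: 2.460 mg/L × 1000 = 2460 ng/mL

2500 ng/mL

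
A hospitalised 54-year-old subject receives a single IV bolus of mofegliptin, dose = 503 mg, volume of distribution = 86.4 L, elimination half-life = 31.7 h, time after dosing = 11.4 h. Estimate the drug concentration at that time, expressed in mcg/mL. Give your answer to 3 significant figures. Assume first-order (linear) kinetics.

4.54 mcg/mL

C₀ = Dose / Vd = 503.0 / 86.4 = 5.822 mg/L
k = ln2 / t½ = 0.693147 / 31.7 = 0.02187 h⁻¹
C = C₀ · e^(−k·t) = 5.822 × e^(−0.02187 × 11.4)
  = 5.822 × 0.7793 = 4.537 mg/L
(4.537 mg/L = 4.537 mcg/mL)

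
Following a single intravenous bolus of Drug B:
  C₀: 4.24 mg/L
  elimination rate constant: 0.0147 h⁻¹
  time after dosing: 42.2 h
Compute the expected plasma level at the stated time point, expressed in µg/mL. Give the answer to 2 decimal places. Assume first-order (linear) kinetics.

2.28 µg/mL

C = C₀ · e^(−k·t) = 4.240 × e^(−0.01470 × 42.2)
  = 4.240 × 0.5378 = 2.280 mg/L
(2.280 mg/L = 2.280 µg/mL)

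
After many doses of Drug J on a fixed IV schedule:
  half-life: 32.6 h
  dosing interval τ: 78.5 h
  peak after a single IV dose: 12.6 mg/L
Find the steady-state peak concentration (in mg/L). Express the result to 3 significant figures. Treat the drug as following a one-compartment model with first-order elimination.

k = ln2 / t½ = 0.693147 / 32.6 = 0.02126 h⁻¹
e^(−kτ) = e^(−0.02126 × 78.5) = 0.1885
Accumulation ratio R = 1 / (1 − e^(−kτ)) = 1 / (1 − 0.1885) = 1.232
Steady-state peak = C₀ × R = 12.6 × 1.232 = 15.52 mg/L

15.5 mg/L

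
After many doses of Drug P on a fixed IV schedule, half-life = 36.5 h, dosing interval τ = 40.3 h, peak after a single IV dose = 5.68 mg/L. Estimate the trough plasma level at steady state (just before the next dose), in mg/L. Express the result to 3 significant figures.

k = ln2 / t½ = 0.693147 / 36.5 = 0.01899 h⁻¹
e^(−kτ) = e^(−0.01899 × 40.3) = 0.4652
Accumulation ratio R = 1 / (1 − e^(−kτ)) = 1 / (1 − 0.4652) = 1.870
Steady-state trough = C₀ × R × e^(−kτ) = 5.68 × 1.870 × 0.4652 = 4.941 mg/L

4.94 mg/L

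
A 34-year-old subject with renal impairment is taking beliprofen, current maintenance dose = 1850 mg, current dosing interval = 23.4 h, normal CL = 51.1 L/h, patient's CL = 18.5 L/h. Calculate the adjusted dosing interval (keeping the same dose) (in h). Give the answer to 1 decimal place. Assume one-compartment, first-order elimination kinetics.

To keep the same average steady-state level, dosing rate must scale with clearance.
CL ratio = 18.5 / 51.1 = 0.3620
New interval (same dose) = 23.4 / 0.3620 = 64.64 h

64.6 h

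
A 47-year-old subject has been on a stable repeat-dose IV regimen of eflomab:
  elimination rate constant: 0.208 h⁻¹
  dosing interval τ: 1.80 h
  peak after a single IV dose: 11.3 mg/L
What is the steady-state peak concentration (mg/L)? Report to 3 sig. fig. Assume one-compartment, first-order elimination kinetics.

36.2 mg/L

e^(−kτ) = e^(−0.2080 × 1.80) = 0.6877
Accumulation ratio R = 1 / (1 − e^(−kτ)) = 1 / (1 − 0.6877) = 3.202
Steady-state peak = C₀ × R = 11.3 × 3.202 = 36.18 mg/L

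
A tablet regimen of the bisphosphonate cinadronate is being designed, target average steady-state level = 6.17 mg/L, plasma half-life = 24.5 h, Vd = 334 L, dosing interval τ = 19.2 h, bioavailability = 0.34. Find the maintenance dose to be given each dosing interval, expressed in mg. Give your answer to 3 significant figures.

3290 mg

k = ln2 / t½ = 0.693147 / 24.5 = 0.02829 h⁻¹
CL = k × Vd = 0.02829 × 334 = 9.449 L/h
At steady state, F × (Dose/τ) = Css × CL.
Dose = Css × CL × τ / F = 6.17 × 9.449 × 19.2 / 0.34 = 3292 mg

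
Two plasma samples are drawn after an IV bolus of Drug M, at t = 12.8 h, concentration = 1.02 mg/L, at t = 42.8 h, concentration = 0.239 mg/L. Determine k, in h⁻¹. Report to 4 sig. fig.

k = ln(C₁/C₂) / (t₂ − t₁) = ln(1.02/0.239) / (42.8 − 12.8)
  = 1.451 / 30.00 = 0.04837 h⁻¹

0.04837 h⁻¹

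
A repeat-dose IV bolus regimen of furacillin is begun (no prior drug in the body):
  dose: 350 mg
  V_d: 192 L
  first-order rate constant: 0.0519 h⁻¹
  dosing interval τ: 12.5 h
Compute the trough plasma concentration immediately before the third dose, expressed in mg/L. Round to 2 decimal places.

1.45 mg/L

C₀ per dose = Dose / Vd = 350 / 192 = 1.823 mg/L
Fraction remaining after one interval: r = e^(−kτ) = e^(−0.05190 × 12.5) = 0.5227
Before dose 3, 2 doses have been given (aged 1τ, 2τ).
C_trough = C₀ × (r + r²) = 1.823 × (0.5227 + 0.2732) = 1.451 mg/L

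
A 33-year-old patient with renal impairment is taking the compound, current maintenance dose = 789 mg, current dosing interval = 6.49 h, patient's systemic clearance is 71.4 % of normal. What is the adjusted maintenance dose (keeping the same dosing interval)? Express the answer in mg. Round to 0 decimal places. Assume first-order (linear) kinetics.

563 mg

To keep the same average steady-state level, dosing rate must scale with clearance.
CL ratio = 71.4 / 100 = 0.7140
New dose (same interval) = 789 × 0.7140 = 563.3 mg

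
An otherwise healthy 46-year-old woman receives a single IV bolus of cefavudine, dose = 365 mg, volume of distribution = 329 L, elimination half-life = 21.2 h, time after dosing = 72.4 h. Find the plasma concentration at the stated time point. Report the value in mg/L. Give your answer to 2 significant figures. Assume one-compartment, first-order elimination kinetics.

C₀ = Dose / Vd = 365.0 / 329 = 1.109 mg/L
k = ln2 / t½ = 0.693147 / 21.2 = 0.03270 h⁻¹
C = C₀ · e^(−k·t) = 1.109 × e^(−0.03270 × 72.4)
  = 1.109 × 0.09372 = 0.1039 mg/L

0.10 mg/L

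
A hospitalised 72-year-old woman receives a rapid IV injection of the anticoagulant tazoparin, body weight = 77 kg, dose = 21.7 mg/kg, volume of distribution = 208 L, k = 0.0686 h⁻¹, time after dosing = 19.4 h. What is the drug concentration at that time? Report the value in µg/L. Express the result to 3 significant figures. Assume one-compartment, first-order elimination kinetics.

Total dose = 21.7 × 77 = 1671 mg
C₀ = Dose / Vd = 1671 / 208 = 8.034 mg/L
C = C₀ · e^(−k·t) = 8.034 × e^(−0.06860 × 19.4)
  = 8.034 × 0.2643 = 2.123 mg/L
Convert: 2.123 mg/L × 1000 = 2123 µg/L

2120 µg/L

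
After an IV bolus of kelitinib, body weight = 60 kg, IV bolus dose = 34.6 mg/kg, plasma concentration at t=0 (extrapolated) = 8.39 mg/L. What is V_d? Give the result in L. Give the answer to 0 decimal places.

Dose = 34.6 × 60 = 2076 mg
Vd = Dose / C₀ = 2076 / 8.39 = 247.4 L

247 L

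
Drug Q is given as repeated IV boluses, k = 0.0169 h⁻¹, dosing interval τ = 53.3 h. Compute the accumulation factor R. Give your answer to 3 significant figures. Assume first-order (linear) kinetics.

e^(−kτ) = e^(−0.01690 × 53.3) = 0.4063
Accumulation ratio R = 1 / (1 − e^(−kτ)) = 1 / (1 − 0.4063) = 1.684

1.68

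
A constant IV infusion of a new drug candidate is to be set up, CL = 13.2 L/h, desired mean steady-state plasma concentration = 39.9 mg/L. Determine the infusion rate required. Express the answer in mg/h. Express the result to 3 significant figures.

527 mg/h

At steady state, infusion rate R₀ = Css × CL = 39.9 × 13.20 = 526.7 mg/h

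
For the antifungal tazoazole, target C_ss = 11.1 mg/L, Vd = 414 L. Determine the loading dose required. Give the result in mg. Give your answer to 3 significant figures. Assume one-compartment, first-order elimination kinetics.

4600 mg

LD = Css × Vd = 11.1 × 414 = 4595 mg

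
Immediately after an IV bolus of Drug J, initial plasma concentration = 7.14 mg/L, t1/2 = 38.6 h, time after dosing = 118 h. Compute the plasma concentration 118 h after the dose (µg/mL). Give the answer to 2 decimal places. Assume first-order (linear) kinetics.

0.86 µg/mL

k = ln2 / t½ = 0.693147 / 38.6 = 0.01796 h⁻¹
C = C₀ · e^(−k·t) = 7.140 × e^(−0.01796 × 118)
  = 7.140 × 0.1201 = 0.8575 mg/L
(0.8575 mg/L = 0.8575 µg/mL)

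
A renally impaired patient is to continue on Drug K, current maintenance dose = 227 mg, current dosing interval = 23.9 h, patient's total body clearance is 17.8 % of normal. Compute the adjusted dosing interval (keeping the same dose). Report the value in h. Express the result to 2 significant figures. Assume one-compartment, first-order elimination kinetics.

To keep the same average steady-state level, dosing rate must scale with clearance.
CL ratio = 17.8 / 100 = 0.1780
New interval (same dose) = 23.9 / 0.1780 = 134.3 h

130 h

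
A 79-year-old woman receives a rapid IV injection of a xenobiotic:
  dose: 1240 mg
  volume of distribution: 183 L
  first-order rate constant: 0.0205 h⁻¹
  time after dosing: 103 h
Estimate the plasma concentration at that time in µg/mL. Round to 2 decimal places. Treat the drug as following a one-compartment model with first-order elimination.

C₀ = Dose / Vd = 1240 / 183 = 6.776 mg/L
C = C₀ · e^(−k·t) = 6.776 × e^(−0.02050 × 103)
  = 6.776 × 0.1211 = 0.8206 mg/L
(0.8206 mg/L = 0.8206 µg/mL)

0.82 µg/mL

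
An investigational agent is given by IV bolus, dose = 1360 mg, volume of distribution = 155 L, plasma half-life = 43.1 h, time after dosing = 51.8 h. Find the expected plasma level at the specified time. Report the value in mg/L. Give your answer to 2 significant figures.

3.8 mg/L

C₀ = Dose / Vd = 1360 / 155 = 8.774 mg/L
k = ln2 / t½ = 0.693147 / 43.1 = 0.01608 h⁻¹
C = C₀ · e^(−k·t) = 8.774 × e^(−0.01608 × 51.8)
  = 8.774 × 0.4348 = 3.815 mg/L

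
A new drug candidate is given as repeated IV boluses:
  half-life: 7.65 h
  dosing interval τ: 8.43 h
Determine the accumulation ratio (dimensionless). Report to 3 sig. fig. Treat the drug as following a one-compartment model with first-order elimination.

k = ln2 / t½ = 0.693147 / 7.65 = 0.09061 h⁻¹
e^(−kτ) = e^(−0.09061 × 8.43) = 0.4659
Accumulation ratio R = 1 / (1 − e^(−kτ)) = 1 / (1 − 0.4659) = 1.872

1.87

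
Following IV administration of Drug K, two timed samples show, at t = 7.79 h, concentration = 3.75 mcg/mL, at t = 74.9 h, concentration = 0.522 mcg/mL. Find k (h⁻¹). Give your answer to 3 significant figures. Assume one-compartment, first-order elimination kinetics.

k = ln(C₁/C₂) / (t₂ − t₁) = ln(3.75/0.522) / (74.9 − 7.79)
  = 1.972 / 67.11 = 0.02938 h⁻¹

0.0294 h⁻¹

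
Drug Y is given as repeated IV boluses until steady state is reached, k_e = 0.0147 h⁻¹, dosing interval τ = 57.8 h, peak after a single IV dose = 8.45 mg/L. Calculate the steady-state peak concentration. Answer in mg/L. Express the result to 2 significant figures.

15 mg/L

e^(−kτ) = e^(−0.01470 × 57.8) = 0.4276
Accumulation ratio R = 1 / (1 − e^(−kτ)) = 1 / (1 − 0.4276) = 1.747
Steady-state peak = C₀ × R = 8.45 × 1.747 = 14.76 mg/L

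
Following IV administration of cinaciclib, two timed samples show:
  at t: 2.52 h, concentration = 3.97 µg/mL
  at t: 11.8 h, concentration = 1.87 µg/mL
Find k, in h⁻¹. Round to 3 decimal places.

0.081 h⁻¹

k = ln(C₁/C₂) / (t₂ − t₁) = ln(3.97/1.87) / (11.8 − 2.52)
  = 0.7528 / 9.280 = 0.08112 h⁻¹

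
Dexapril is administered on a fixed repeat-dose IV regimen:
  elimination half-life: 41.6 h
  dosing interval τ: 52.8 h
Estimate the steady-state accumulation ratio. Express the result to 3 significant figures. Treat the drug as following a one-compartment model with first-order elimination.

1.71

k = ln2 / t½ = 0.693147 / 41.6 = 0.01666 h⁻¹
e^(−kτ) = e^(−0.01666 × 52.8) = 0.4149
Accumulation ratio R = 1 / (1 − e^(−kτ)) = 1 / (1 − 0.4149) = 1.709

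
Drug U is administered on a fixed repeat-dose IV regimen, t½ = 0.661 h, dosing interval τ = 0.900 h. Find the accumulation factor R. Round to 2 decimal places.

1.64

k = ln2 / t½ = 0.693147 / 0.661 = 1.049 h⁻¹
e^(−kτ) = e^(−1.049 × 0.900) = 0.3890
Accumulation ratio R = 1 / (1 − e^(−kτ)) = 1 / (1 − 0.3890) = 1.637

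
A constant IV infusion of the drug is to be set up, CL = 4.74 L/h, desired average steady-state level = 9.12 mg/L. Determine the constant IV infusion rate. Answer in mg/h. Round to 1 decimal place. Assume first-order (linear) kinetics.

At steady state, infusion rate R₀ = Css × CL = 9.12 × 4.740 = 43.23 mg/h

43.2 mg/h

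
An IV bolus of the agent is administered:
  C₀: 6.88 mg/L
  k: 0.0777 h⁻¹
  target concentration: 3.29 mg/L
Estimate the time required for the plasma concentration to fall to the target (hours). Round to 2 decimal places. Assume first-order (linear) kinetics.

9.49 h

t = ln(C₀ / C) / k = ln(6.880 / 3.29) / 0.07770
  = ln(2.091) / 0.07770 = 0.7376 / 0.07770 = 9.493 h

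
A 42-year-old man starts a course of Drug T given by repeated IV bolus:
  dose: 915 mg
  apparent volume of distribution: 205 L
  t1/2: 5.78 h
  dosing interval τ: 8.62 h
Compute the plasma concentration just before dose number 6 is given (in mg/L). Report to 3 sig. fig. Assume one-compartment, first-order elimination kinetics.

C₀ per dose = Dose / Vd = 915 / 205 = 4.463 mg/L
k = ln2 / t½ = 0.693147 / 5.78 = 0.1199 h⁻¹
Fraction remaining after one interval: r = e^(−kτ) = e^(−0.1199 × 8.62) = 0.3557
Before dose 6, 5 doses have been given (aged 1τ, 2τ, 3τ, 4τ, 5τ).
C_trough = C₀ × (r + r² + … + r^5) = C₀ × r(1−r^5)/(1−r)
        = 4.463 × 0.3557 × (1 − 0.005694) / (1 − 0.3557) = 2.450 mg/L

2.45 mg/L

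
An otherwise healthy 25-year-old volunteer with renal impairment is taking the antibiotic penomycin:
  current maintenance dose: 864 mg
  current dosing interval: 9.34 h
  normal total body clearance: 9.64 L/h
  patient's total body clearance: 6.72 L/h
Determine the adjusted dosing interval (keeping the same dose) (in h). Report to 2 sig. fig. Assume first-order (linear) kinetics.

13 h

To keep the same average steady-state level, dosing rate must scale with clearance.
CL ratio = 6.72 / 9.64 = 0.6971
New interval (same dose) = 9.34 / 0.6971 = 13.40 h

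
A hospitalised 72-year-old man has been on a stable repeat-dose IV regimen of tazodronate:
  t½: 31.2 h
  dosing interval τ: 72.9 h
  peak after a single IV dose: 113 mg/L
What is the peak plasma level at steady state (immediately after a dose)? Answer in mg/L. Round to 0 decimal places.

141 mg/L

k = ln2 / t½ = 0.693147 / 31.2 = 0.02222 h⁻¹
e^(−kτ) = e^(−0.02222 × 72.9) = 0.1979
Accumulation ratio R = 1 / (1 − e^(−kτ)) = 1 / (1 − 0.1979) = 1.247
Steady-state peak = C₀ × R = 113 × 1.247 = 140.9 mg/L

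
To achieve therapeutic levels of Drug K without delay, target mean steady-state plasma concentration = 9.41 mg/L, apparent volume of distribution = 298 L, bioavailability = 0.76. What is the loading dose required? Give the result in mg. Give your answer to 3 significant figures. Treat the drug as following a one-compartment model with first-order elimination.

LD = Css × Vd / F = 9.41 × 298 / 0.76 = 3690 mg

3690 mg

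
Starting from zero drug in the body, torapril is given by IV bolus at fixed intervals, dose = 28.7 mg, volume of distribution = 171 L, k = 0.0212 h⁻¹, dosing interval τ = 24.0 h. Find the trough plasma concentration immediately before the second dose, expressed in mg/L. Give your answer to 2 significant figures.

0.10 mg/L

C₀ per dose = Dose / Vd = 28.7 / 171 = 0.1678 mg/L
Fraction remaining after one interval: r = e^(−kτ) = e^(−0.02120 × 24.0) = 0.6012
Before dose 2, 1 dose has been given (aged 1τ).
C_trough = C₀ × r = 0.1678 × 0.6012 = 0.1009 mg/L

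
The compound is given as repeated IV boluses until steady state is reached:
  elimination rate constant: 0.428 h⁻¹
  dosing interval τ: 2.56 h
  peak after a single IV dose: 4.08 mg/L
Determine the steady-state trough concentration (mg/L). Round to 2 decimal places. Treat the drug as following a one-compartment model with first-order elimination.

2.05 mg/L

e^(−kτ) = e^(−0.4280 × 2.56) = 0.3343
Accumulation ratio R = 1 / (1 − e^(−kτ)) = 1 / (1 − 0.3343) = 1.502
Steady-state trough = C₀ × R × e^(−kτ) = 4.08 × 1.502 × 0.3343 = 2.049 mg/L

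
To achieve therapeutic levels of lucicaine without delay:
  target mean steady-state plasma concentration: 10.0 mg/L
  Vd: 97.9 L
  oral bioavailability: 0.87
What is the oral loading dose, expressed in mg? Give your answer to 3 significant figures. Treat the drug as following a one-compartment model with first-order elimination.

1130 mg

LD = Css × Vd / F = 10.0 × 97.9 / 0.87 = 1125 mg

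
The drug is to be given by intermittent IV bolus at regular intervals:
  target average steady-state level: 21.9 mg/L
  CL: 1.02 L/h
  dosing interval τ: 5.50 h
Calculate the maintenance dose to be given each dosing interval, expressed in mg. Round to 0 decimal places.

At steady state, Dose/τ = Css × CL.
Dose = Css × CL × τ = 21.9 × 1.020 × 5.50 = 122.9 mg

123 mg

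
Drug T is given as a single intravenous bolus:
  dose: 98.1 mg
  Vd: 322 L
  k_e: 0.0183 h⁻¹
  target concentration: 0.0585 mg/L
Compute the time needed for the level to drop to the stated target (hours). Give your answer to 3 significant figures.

C₀ = Dose / Vd = 98.10 / 322 = 0.3047 mg/L
t = ln(C₀ / C) / k = ln(0.3047 / 0.0585) / 0.01830
  = ln(5.209) / 0.01830 = 1.650 / 0.01830 = 90.16 h

90.2 h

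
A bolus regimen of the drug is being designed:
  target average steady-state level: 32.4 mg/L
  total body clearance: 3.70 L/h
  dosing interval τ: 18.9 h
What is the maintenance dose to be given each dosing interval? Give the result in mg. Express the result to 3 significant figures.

2270 mg

At steady state, Dose/τ = Css × CL.
Dose = Css × CL × τ = 32.4 × 3.700 × 18.9 = 2266 mg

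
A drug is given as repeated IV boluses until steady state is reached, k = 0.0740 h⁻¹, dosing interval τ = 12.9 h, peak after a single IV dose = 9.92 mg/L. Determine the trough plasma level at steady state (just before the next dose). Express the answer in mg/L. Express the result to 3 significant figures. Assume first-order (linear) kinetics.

6.21 mg/L

e^(−kτ) = e^(−0.07400 × 12.9) = 0.3850
Accumulation ratio R = 1 / (1 − e^(−kτ)) = 1 / (1 − 0.3850) = 1.626
Steady-state trough = C₀ × R × e^(−kτ) = 9.92 × 1.626 × 0.3850 = 6.210 mg/L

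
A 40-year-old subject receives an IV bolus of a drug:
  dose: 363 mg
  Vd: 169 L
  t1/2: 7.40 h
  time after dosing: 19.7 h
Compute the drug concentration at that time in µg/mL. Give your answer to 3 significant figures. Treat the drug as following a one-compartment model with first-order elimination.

0.339 µg/mL

C₀ = Dose / Vd = 363.0 / 169 = 2.148 mg/L
k = ln2 / t½ = 0.693147 / 7.40 = 0.09367 h⁻¹
C = C₀ · e^(−k·t) = 2.148 × e^(−0.09367 × 19.7)
  = 2.148 × 0.1580 = 0.3394 mg/L
(0.3394 mg/L = 0.3394 µg/mL)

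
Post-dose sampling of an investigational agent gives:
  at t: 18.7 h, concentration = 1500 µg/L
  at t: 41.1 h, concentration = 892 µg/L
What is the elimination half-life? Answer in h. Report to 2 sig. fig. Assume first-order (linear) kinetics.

30 h

k = ln(C₁/C₂) / (t₂ − t₁) = ln(1500/892) / (41.1 − 18.7)
  = 0.5198 / 22.40 = 0.02321 h⁻¹
t½ = ln2 / k = 0.693147 / 0.02321 = 29.86 h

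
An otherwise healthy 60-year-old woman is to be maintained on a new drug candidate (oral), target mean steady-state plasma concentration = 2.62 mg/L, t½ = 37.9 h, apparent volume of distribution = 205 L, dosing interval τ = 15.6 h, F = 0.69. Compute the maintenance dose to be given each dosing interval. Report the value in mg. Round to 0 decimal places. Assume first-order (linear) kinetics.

222 mg

k = ln2 / t½ = 0.693147 / 37.9 = 0.01829 h⁻¹
CL = k × Vd = 0.01829 × 205 = 3.749 L/h
At steady state, F × (Dose/τ) = Css × CL.
Dose = Css × CL × τ / F = 2.62 × 3.749 × 15.6 / 0.69 = 222.1 mg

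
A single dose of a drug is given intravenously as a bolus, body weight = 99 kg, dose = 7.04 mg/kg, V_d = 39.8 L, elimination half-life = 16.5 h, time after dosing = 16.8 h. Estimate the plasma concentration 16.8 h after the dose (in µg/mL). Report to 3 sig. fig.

8.65 µg/mL

Total dose = 7.04 × 99 = 697.0 mg
C₀ = Dose / Vd = 697.0 / 39.8 = 17.51 mg/L
k = ln2 / t½ = 0.693147 / 16.5 = 0.04201 h⁻¹
C = C₀ · e^(−k·t) = 17.51 × e^(−0.04201 × 16.8)
  = 17.51 × 0.4937 = 8.645 mg/L
(8.645 mg/L = 8.645 µg/mL)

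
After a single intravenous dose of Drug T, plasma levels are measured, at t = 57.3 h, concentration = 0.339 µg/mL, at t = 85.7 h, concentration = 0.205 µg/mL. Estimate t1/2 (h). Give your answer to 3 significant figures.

k = ln(C₁/C₂) / (t₂ − t₁) = ln(0.339/0.205) / (85.7 − 57.3)
  = 0.5030 / 28.40 = 0.01771 h⁻¹
t½ = ln2 / k = 0.693147 / 0.01771 = 39.14 h

39.1 h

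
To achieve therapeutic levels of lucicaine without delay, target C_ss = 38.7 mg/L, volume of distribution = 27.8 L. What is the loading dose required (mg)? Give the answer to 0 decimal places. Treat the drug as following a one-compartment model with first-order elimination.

1076 mg

LD = Css × Vd = 38.7 × 27.8 = 1076 mg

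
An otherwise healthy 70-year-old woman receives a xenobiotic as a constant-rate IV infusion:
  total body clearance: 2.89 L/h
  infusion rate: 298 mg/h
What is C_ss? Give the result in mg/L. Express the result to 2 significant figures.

100 mg/L

At steady state Css = R₀ / CL = 298 / 2.890 = 103.1 mg/L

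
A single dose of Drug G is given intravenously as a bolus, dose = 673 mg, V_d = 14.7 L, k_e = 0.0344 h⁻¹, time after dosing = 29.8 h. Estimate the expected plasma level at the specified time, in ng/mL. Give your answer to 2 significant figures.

16000 ng/mL

C₀ = Dose / Vd = 673.0 / 14.7 = 45.78 mg/L
C = C₀ · e^(−k·t) = 45.78 × e^(−0.03440 × 29.8)
  = 45.78 × 0.3588 = 16.43 mg/L
Convert: 16.43 mg/L × 1000 = 16430 ng/mL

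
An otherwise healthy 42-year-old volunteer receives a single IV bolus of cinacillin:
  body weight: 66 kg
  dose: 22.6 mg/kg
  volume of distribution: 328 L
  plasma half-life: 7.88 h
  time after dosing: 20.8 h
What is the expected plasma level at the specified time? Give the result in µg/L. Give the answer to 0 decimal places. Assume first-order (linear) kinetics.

730 µg/L

Total dose = 22.6 × 66 = 1492 mg
C₀ = Dose / Vd = 1492 / 328 = 4.549 mg/L
k = ln2 / t½ = 0.693147 / 7.88 = 0.08796 h⁻¹
C = C₀ · e^(−k·t) = 4.549 × e^(−0.08796 × 20.8)
  = 4.549 × 0.1605 = 0.7301 mg/L
Convert: 0.7301 mg/L × 1000 = 730.1 µg/L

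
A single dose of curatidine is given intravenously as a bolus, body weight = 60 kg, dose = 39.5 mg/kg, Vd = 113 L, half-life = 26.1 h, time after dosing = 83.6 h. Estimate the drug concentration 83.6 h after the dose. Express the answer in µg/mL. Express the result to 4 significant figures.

Total dose = 39.5 × 60 = 2370 mg
C₀ = Dose / Vd = 2370 / 113 = 20.97 mg/L
k = ln2 / t½ = 0.693147 / 26.1 = 0.02656 h⁻¹
C = C₀ · e^(−k·t) = 20.97 × e^(−0.02656 × 83.6)
  = 20.97 × 0.1086 = 2.277 mg/L
(2.277 mg/L = 2.277 µg/mL)

2.277 µg/mL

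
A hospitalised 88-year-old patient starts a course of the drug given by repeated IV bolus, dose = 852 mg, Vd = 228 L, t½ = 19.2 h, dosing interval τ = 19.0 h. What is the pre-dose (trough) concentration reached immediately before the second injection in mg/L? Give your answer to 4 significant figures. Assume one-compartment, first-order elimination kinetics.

1.882 mg/L

C₀ per dose = Dose / Vd = 852 / 228 = 3.737 mg/L
k = ln2 / t½ = 0.693147 / 19.2 = 0.03610 h⁻¹
Fraction remaining after one interval: r = e^(−kτ) = e^(−0.03610 × 19.0) = 0.5036
Before dose 2, 1 dose has been given (aged 1τ).
C_trough = C₀ × r = 3.737 × 0.5036 = 1.882 mg/L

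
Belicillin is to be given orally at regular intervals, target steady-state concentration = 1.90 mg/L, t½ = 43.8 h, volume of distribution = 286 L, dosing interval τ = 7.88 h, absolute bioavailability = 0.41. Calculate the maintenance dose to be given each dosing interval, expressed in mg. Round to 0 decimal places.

165 mg

k = ln2 / t½ = 0.693147 / 43.8 = 0.01583 h⁻¹
CL = k × Vd = 0.01583 × 286 = 4.527 L/h
At steady state, F × (Dose/τ) = Css × CL.
Dose = Css × CL × τ / F = 1.90 × 4.527 × 7.88 / 0.41 = 165.3 mg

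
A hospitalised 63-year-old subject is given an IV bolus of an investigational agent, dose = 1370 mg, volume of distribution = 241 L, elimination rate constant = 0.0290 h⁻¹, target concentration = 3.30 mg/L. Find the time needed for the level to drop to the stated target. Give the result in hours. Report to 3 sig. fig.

18.8 h

C₀ = Dose / Vd = 1370 / 241 = 5.685 mg/L
t = ln(C₀ / C) / k = ln(5.685 / 3.30) / 0.02900
  = ln(1.723) / 0.02900 = 0.5441 / 0.02900 = 18.76 h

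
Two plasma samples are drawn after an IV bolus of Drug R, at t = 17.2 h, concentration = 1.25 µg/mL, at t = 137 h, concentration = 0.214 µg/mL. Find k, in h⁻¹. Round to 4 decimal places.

k = ln(C₁/C₂) / (t₂ − t₁) = ln(1.25/0.214) / (137 − 17.2)
  = 1.765 / 119.8 = 0.01473 h⁻¹

0.0147 h⁻¹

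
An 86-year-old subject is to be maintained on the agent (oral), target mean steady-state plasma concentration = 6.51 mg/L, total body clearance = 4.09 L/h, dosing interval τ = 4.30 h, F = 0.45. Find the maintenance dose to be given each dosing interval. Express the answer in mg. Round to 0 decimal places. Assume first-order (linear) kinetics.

254 mg

At steady state, F × (Dose/τ) = Css × CL.
Dose = Css × CL × τ / F = 6.51 × 4.090 × 4.30 / 0.45 = 254.4 mg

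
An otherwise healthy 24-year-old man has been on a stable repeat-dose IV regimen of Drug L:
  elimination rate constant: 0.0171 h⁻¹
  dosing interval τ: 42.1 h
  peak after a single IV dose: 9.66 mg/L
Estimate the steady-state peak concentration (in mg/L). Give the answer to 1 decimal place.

e^(−kτ) = e^(−0.01710 × 42.1) = 0.4868
Accumulation ratio R = 1 / (1 − e^(−kτ)) = 1 / (1 − 0.4868) = 1.949
Steady-state peak = C₀ × R = 9.66 × 1.949 = 18.83 mg/L

18.8 mg/L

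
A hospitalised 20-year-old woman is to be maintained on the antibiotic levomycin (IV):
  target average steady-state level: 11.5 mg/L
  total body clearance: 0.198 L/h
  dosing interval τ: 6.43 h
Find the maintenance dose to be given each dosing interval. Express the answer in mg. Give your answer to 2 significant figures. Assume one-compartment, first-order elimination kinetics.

At steady state, Dose/τ = Css × CL.
Dose = Css × CL × τ = 11.5 × 0.1980 × 6.43 = 14.64 mg

15 mg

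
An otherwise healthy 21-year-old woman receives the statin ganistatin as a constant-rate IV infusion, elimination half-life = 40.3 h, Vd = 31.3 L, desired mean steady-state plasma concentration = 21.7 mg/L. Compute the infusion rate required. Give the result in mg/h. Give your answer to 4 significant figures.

11.68 mg/h

k = ln2 / t½ = 0.693147 / 40.3 = 0.01720 h⁻¹
CL = k × Vd = 0.01720 × 31.3 = 0.5384 L/h
At steady state, infusion rate R₀ = Css × CL = 21.7 × 0.5384 = 11.68 mg/h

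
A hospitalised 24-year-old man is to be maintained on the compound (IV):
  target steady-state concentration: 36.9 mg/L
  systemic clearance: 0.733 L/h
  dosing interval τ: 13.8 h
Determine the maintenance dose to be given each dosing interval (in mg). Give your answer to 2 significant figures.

At steady state, Dose/τ = Css × CL.
Dose = Css × CL × τ = 36.9 × 0.7330 × 13.8 = 373.3 mg

370 mg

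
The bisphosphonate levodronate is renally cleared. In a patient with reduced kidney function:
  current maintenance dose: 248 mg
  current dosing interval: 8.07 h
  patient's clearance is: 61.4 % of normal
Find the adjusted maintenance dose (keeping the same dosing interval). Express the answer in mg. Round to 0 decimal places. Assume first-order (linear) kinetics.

152 mg

To keep the same average steady-state level, dosing rate must scale with clearance.
CL ratio = 61.4 / 100 = 0.6140
New dose (same interval) = 248 × 0.6140 = 152.3 mg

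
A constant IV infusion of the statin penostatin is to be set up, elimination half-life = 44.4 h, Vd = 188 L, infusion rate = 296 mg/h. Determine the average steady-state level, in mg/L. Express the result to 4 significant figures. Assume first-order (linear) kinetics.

k = ln2 / t½ = 0.693147 / 44.4 = 0.01561 h⁻¹
CL = k × Vd = 0.01561 × 188 = 2.935 L/h
At steady state Css = R₀ / CL = 296 / 2.935 = 100.9 mg/L

100.9 mg/L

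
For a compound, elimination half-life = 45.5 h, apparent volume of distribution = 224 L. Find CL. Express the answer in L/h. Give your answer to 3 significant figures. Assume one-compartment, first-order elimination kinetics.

k = ln2 / t½ = 0.693147 / 45.5 = 0.01523 h⁻¹
CL = k × Vd = 0.01523 × 224 = 3.412 L/h

3.41 L/h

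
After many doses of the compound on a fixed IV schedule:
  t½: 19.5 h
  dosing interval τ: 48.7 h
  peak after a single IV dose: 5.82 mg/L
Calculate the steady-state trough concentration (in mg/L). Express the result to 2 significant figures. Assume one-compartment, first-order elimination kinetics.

1.3 mg/L

k = ln2 / t½ = 0.693147 / 19.5 = 0.03555 h⁻¹
e^(−kτ) = e^(−0.03555 × 48.7) = 0.1771
Accumulation ratio R = 1 / (1 − e^(−kτ)) = 1 / (1 − 0.1771) = 1.215
Steady-state trough = C₀ × R × e^(−kτ) = 5.82 × 1.215 × 0.1771 = 1.252 mg/L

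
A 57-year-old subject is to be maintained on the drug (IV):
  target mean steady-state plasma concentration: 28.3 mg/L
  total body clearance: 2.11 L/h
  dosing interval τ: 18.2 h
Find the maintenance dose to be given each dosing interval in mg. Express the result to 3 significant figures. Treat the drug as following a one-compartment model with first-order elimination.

At steady state, Dose/τ = Css × CL.
Dose = Css × CL × τ = 28.3 × 2.110 × 18.2 = 1087 mg

1090 mg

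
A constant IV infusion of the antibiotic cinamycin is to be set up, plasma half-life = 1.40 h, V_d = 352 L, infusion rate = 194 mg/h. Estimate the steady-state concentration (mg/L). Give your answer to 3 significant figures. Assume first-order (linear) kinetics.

1.11 mg/L

k = ln2 / t½ = 0.693147 / 1.40 = 0.4951 h⁻¹
CL = k × Vd = 0.4951 × 352 = 174.3 L/h
At steady state Css = R₀ / CL = 194 / 174.3 = 1.113 mg/L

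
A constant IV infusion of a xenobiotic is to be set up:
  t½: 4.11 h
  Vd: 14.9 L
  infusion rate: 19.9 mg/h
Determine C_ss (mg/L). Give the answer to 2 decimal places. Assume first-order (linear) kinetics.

k = ln2 / t½ = 0.693147 / 4.11 = 0.1686 h⁻¹
CL = k × Vd = 0.1686 × 14.9 = 2.512 L/h
At steady state Css = R₀ / CL = 19.9 / 2.512 = 7.922 mg/L

7.92 mg/L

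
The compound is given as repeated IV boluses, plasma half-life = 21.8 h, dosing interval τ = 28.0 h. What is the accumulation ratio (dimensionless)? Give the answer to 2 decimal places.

k = ln2 / t½ = 0.693147 / 21.8 = 0.03180 h⁻¹
e^(−kτ) = e^(−0.03180 × 28.0) = 0.4105
Accumulation ratio R = 1 / (1 − e^(−kτ)) = 1 / (1 − 0.4105) = 1.696

1.70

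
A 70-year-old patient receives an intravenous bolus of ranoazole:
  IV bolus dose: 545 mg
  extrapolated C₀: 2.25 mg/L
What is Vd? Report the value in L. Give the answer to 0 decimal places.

242 L

Vd = Dose / C₀ = 545.0 / 2.25 = 242.2 L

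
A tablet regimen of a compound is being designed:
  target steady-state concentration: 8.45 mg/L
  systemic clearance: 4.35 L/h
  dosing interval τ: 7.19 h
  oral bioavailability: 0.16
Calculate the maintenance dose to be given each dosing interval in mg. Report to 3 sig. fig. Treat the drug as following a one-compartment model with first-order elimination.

At steady state, F × (Dose/τ) = Css × CL.
Dose = Css × CL × τ / F = 8.45 × 4.350 × 7.19 / 0.16 = 1652 mg

1650 mg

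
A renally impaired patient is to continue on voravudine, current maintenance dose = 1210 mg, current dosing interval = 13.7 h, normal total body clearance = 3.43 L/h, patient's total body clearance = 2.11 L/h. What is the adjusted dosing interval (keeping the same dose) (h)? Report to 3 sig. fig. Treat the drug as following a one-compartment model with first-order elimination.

22.3 h

To keep the same average steady-state level, dosing rate must scale with clearance.
CL ratio = 2.11 / 3.43 = 0.6152
New interval (same dose) = 13.7 / 0.6152 = 22.27 h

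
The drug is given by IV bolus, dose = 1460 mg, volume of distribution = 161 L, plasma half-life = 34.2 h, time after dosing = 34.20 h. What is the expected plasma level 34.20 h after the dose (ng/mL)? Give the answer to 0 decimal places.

4534 ng/mL

C₀ = Dose / Vd = 1460 / 161 = 9.068 mg/L
k = ln2 / t½ = 0.693147 / 34.2 = 0.02027 h⁻¹
t / t½ = 34.20 / 34.2 = 1 half-lives
C = C₀ × (1/2)^1 = 9.068 × 0.5000 = 4.534 mg/L
Convert: 4.534 mg/L × 1000 = 4534 ng/mL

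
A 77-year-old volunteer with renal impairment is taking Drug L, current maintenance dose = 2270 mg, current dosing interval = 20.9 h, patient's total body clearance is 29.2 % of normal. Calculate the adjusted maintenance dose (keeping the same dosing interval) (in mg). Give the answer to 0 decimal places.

663 mg

To keep the same average steady-state level, dosing rate must scale with clearance.
CL ratio = 29.2 / 100 = 0.2920
New dose (same interval) = 2270 × 0.2920 = 662.8 mg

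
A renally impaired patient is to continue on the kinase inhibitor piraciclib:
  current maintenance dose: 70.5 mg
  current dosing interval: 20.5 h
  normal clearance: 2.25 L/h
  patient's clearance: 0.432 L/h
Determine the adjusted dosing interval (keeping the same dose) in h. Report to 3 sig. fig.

107 h

To keep the same average steady-state level, dosing rate must scale with clearance.
CL ratio = 0.432 / 2.25 = 0.1920
New interval (same dose) = 20.5 / 0.1920 = 106.8 h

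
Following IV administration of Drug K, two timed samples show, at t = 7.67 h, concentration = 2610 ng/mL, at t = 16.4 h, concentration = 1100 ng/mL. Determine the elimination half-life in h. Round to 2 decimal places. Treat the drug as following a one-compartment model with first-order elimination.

k = ln(C₁/C₂) / (t₂ − t₁) = ln(2610/1100) / (16.4 − 7.67)
  = 0.8640 / 8.730 = 0.09897 h⁻¹
t½ = ln2 / k = 0.693147 / 0.09897 = 7.004 h

7.00 h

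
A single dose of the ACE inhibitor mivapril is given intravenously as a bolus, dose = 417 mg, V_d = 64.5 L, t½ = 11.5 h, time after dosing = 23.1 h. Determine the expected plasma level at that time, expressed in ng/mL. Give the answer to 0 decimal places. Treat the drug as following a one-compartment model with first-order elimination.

C₀ = Dose / Vd = 417.0 / 64.5 = 6.465 mg/L
k = ln2 / t½ = 0.693147 / 11.5 = 0.06027 h⁻¹
C = C₀ · e^(−k·t) = 6.465 × e^(−0.06027 × 23.1)
  = 6.465 × 0.2485 = 1.607 mg/L
Convert: 1.607 mg/L × 1000 = 1607 ng/mL

1607 ng/mL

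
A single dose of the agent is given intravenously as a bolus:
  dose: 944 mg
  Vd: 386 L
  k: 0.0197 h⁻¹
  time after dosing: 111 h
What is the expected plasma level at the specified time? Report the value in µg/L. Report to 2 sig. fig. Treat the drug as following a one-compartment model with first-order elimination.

C₀ = Dose / Vd = 944.0 / 386 = 2.446 mg/L
C = C₀ · e^(−k·t) = 2.446 × e^(−0.01970 × 111)
  = 2.446 × 0.1123 = 0.2747 mg/L
Convert: 0.2747 mg/L × 1000 = 274.7 µg/L

270 µg/L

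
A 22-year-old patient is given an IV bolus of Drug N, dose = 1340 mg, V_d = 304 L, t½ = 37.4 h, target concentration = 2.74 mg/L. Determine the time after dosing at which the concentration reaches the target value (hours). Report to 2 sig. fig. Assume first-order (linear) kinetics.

C₀ = Dose / Vd = 1340 / 304 = 4.408 mg/L
k = ln2 / t½ = 0.693147 / 37.4 = 0.01853 h⁻¹
t = ln(C₀ / C) / k = ln(4.408 / 2.74) / 0.01853
  = ln(1.609) / 0.01853 = 0.4756 / 0.01853 = 25.67 h

26 h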